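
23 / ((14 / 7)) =23 / 2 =11.50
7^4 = 2401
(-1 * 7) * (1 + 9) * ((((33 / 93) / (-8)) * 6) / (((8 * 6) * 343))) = 55 / 48608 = 0.00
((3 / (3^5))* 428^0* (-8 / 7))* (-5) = 40 / 567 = 0.07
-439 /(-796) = 439 /796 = 0.55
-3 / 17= -0.18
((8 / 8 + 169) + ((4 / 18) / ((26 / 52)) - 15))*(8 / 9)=11192 / 81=138.17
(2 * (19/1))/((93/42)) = 532/31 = 17.16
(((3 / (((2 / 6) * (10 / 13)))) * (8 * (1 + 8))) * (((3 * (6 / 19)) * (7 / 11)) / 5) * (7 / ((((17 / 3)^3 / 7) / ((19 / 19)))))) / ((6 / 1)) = 4.56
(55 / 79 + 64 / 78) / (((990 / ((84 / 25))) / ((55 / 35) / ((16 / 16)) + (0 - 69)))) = -4411312 / 12709125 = -0.35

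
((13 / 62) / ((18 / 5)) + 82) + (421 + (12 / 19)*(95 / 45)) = 562901 / 1116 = 504.39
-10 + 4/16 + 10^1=1/4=0.25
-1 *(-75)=75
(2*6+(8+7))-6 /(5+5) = 132 /5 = 26.40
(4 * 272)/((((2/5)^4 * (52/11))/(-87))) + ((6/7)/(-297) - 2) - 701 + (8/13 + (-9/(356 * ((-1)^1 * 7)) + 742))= -2508430725553/3207204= -782123.85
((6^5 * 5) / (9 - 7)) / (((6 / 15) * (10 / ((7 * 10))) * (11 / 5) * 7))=243000 / 11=22090.91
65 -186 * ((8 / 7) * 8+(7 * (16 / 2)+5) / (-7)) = -103 / 7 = -14.71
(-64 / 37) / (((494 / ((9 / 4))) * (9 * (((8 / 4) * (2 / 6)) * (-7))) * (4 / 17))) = 51 / 63973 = 0.00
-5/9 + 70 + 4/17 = 10661/153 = 69.68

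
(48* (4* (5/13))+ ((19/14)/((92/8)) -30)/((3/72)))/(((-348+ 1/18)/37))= 896750352/13108459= 68.41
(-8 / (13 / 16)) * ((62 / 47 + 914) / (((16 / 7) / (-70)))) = 168638400 / 611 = 276003.93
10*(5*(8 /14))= 200 /7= 28.57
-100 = -100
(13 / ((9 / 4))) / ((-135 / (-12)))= 208 / 405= 0.51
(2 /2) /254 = 1 /254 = 0.00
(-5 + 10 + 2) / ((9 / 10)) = 70 / 9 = 7.78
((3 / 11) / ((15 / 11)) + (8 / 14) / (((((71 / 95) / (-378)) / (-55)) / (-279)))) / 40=-1574396929 / 14200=-110873.02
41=41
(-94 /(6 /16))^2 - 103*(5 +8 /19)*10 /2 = 10267171 /171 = 60041.94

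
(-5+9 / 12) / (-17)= 1 / 4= 0.25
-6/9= -2/3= -0.67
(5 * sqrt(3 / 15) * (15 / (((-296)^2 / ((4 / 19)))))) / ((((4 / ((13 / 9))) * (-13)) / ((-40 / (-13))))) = -25 * sqrt(5) / 8115432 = -0.00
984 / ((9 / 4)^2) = 5248 / 27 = 194.37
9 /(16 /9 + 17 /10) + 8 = 3314 /313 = 10.59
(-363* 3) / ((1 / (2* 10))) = -21780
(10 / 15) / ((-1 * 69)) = -2 / 207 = -0.01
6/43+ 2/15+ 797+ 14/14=514886/645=798.27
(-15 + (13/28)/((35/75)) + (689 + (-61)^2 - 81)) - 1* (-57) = 856911/196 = 4371.99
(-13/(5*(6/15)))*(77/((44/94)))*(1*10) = -10692.50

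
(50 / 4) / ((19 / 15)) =375 / 38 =9.87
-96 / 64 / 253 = -3 / 506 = -0.01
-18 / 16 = -9 / 8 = -1.12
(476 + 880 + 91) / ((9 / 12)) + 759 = 8065 / 3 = 2688.33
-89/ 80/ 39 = -89/ 3120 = -0.03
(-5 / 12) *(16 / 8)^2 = -1.67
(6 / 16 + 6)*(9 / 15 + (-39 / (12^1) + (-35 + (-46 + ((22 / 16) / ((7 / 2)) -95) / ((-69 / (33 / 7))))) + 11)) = -19020909 / 45080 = -421.94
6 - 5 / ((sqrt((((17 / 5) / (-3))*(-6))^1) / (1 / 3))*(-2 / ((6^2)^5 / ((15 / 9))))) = 6 + 15116544*sqrt(170) / 17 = 11593866.00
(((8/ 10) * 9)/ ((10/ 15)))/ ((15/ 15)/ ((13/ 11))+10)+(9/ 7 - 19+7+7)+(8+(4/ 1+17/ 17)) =16913/ 1645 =10.28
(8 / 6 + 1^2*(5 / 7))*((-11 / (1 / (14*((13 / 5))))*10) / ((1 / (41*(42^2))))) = -592960368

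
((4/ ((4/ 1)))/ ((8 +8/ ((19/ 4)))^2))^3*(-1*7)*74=-12184883179/ 19403360043008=-0.00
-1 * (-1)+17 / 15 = 2.13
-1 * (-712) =712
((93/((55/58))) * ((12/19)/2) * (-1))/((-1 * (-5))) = -32364/5225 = -6.19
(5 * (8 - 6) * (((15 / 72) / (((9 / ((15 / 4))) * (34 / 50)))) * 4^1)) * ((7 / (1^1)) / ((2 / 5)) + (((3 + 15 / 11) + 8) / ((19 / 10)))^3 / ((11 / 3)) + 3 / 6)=4871862053125 / 10243107138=475.62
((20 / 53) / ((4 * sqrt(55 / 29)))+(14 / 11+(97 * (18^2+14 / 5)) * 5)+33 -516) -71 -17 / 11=sqrt(1595) / 583+1737381 / 11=157943.80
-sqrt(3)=-1.73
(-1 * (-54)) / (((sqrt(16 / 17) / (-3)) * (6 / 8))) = -54 * sqrt(17) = -222.65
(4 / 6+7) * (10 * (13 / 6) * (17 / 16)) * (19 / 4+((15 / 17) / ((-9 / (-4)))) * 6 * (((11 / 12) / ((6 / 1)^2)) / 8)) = 52233805 / 62208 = 839.66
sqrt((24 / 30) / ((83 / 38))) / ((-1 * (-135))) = 0.00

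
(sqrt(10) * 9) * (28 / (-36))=-7 * sqrt(10)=-22.14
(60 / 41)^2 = 3600 / 1681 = 2.14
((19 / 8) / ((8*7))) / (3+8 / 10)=5 / 448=0.01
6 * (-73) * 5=-2190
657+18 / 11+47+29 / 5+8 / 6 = 117607 / 165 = 712.77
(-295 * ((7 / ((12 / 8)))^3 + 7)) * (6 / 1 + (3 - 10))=865235 / 27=32045.74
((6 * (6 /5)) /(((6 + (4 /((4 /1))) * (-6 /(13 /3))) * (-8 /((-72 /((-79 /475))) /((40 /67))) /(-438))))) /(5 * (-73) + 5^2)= -97854237 /537200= -182.16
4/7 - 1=-0.43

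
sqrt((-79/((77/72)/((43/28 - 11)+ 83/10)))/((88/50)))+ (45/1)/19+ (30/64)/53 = 9.37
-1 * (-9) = 9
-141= -141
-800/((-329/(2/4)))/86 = 200/14147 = 0.01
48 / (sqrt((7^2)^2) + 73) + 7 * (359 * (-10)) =-25129.61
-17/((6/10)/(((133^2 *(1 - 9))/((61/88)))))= 1058509760/183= 5784206.34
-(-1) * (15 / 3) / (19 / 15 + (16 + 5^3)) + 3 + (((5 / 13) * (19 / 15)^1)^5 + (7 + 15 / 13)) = 2159594956081 / 192538440666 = 11.22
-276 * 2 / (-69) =8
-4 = -4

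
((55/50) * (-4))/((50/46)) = -506/125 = -4.05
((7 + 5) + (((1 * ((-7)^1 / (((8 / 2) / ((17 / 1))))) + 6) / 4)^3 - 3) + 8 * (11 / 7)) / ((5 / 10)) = -375.50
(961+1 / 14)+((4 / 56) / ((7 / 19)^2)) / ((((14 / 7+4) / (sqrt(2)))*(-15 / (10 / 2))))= 13455 / 14 - 361*sqrt(2) / 12348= 961.03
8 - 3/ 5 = 37/ 5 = 7.40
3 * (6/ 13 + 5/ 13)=2.54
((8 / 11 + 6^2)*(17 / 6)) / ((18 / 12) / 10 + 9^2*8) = 68680 / 427779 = 0.16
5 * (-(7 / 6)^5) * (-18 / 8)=84035 / 3456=24.32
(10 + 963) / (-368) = -973 / 368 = -2.64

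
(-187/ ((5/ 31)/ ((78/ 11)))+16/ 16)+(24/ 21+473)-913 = -303067/ 35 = -8659.06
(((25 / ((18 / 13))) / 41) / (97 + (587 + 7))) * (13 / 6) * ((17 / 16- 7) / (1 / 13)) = -5217875 / 48955968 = -0.11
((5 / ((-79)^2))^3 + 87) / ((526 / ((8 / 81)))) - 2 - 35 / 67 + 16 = 4681846161775329425 / 346958968352578821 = 13.49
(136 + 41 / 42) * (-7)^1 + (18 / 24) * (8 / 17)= -97765 / 102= -958.48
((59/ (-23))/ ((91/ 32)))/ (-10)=944/ 10465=0.09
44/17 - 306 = -5158/17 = -303.41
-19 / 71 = -0.27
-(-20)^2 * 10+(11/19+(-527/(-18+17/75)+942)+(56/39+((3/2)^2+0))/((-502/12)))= -16143757663/5331742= -3027.86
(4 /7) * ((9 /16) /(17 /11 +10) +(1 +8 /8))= 4163 /3556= 1.17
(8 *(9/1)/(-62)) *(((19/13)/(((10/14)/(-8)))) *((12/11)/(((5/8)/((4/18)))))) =817152/110825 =7.37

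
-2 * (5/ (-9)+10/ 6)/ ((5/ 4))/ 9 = -16/ 81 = -0.20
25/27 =0.93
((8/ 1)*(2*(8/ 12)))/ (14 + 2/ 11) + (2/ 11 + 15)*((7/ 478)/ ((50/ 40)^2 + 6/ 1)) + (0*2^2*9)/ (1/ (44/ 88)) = 29087776/ 37218753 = 0.78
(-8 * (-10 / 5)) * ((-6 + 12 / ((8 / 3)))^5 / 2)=-243 / 4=-60.75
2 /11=0.18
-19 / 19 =-1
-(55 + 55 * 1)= -110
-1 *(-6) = 6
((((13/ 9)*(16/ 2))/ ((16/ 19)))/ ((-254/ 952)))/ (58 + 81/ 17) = -999362/ 1219581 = -0.82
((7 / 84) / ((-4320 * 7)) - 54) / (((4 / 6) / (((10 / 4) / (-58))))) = 19595521 / 5612544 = 3.49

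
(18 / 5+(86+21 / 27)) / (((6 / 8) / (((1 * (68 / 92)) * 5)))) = 276556 / 621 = 445.34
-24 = -24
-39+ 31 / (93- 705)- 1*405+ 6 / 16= -543059 / 1224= -443.68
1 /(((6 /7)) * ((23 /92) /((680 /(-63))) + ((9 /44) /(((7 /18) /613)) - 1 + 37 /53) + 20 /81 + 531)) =1048980240 /767263657777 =0.00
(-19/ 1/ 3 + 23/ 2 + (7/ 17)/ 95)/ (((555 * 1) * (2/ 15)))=50107/ 717060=0.07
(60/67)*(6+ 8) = 12.54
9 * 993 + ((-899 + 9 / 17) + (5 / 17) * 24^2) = 139535 / 17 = 8207.94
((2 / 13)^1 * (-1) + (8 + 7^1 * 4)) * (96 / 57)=14912 / 247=60.37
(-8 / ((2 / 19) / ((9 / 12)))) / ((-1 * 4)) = 57 / 4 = 14.25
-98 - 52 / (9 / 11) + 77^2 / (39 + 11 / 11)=-4799 / 360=-13.33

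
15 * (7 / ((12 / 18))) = 315 / 2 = 157.50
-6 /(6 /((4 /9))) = -4 /9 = -0.44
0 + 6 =6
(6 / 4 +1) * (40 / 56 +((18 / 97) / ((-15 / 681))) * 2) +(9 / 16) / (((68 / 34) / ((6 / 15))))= -2185049 / 54320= -40.23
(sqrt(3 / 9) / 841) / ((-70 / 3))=-sqrt(3) / 58870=-0.00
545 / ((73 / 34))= 18530 / 73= 253.84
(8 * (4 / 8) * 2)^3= 512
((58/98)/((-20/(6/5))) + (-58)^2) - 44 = 3319.96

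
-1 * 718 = -718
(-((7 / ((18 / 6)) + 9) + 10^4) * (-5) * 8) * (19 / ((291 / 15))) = 114129200 / 291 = 392196.56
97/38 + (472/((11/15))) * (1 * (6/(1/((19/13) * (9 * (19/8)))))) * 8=5244679631/5434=965160.04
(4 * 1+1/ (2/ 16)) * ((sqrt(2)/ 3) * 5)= 28.28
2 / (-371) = -2 / 371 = -0.01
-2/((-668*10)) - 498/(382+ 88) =-33257/31396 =-1.06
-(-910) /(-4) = -455 /2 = -227.50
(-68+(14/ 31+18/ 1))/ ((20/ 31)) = -384/ 5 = -76.80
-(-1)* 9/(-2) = -9/2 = -4.50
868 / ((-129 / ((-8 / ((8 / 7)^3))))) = 74431 / 2064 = 36.06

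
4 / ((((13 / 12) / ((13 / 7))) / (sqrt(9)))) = 144 / 7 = 20.57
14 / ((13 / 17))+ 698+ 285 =1001.31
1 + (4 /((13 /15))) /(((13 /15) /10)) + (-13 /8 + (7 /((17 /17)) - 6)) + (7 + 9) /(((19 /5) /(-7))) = 620513 /25688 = 24.16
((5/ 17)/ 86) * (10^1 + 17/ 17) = 0.04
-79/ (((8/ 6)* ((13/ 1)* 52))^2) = -711/ 7311616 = -0.00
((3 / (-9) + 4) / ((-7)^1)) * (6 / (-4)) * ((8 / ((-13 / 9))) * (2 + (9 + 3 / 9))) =-4488 / 91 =-49.32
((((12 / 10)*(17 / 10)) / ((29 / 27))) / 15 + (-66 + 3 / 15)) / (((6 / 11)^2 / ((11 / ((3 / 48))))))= -1267463384 / 32625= -38849.45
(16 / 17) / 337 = 16 / 5729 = 0.00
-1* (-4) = 4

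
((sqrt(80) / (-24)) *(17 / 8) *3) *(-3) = 51 *sqrt(5) / 16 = 7.13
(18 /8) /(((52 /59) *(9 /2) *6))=59 /624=0.09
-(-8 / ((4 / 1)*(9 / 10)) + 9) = -61 / 9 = -6.78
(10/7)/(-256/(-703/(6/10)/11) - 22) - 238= -57396281/241087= -238.07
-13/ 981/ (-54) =13/ 52974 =0.00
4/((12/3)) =1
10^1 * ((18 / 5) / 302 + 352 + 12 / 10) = 533350 / 151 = 3532.12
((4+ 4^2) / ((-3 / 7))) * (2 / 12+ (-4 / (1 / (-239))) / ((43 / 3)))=-1207570 / 387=-3120.34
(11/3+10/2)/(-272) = -13/408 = -0.03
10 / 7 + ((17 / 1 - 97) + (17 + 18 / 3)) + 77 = 21.43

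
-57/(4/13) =-741/4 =-185.25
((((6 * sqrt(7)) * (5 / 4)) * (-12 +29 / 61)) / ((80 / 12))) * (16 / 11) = -12654 * sqrt(7) / 671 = -49.89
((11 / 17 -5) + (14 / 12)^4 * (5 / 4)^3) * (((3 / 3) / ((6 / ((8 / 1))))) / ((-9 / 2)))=1035731 / 4758912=0.22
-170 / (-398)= 85 / 199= 0.43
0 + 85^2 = 7225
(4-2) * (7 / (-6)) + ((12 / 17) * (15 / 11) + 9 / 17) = -472 / 561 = -0.84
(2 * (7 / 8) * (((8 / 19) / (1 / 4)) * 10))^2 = 313600 / 361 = 868.70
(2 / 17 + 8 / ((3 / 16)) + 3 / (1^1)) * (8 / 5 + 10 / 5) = 2802 / 17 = 164.82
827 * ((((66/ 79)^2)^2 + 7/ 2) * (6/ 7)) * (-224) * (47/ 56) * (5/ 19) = -724362774953460/ 5180360773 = -139828.63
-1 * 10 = -10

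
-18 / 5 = -3.60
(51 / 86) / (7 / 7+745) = 0.00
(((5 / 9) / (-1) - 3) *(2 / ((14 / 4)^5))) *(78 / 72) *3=-0.04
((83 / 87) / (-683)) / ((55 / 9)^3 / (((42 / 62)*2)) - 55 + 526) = -847098 / 387795370321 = -0.00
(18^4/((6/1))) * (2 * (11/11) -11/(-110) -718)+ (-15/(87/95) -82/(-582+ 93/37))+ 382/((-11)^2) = -4711834148741963/376182345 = -12525399.48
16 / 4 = 4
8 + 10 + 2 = 20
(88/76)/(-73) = -22/1387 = -0.02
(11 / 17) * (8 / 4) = 22 / 17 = 1.29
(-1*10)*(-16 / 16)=10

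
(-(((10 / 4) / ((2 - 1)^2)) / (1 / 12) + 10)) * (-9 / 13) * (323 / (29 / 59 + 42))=6860520 / 32591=210.50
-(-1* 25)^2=-625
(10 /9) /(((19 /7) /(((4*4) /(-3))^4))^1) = 4587520 /13851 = 331.20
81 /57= 27 /19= 1.42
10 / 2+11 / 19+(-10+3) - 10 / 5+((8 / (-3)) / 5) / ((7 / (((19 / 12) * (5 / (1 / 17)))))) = -16369 / 1197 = -13.68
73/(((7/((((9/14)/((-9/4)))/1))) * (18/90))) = -730/49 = -14.90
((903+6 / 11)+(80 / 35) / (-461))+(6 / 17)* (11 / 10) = 2727374446 / 3017245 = 903.93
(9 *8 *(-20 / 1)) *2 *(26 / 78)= -960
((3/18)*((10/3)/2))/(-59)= -0.00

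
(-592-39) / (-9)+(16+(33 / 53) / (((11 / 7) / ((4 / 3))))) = 41327 / 477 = 86.64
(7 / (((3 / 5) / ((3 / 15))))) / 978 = 7 / 2934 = 0.00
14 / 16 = 7 / 8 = 0.88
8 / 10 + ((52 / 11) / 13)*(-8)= -116 / 55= -2.11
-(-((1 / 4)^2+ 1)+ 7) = -95 / 16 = -5.94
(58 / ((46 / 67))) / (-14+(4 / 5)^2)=-48575 / 7682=-6.32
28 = 28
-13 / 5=-2.60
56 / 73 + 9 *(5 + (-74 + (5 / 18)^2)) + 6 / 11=-17893849 / 28908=-618.99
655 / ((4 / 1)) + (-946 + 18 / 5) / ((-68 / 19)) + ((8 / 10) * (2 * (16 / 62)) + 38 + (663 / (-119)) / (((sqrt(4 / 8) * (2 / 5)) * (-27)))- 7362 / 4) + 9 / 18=-2897487 / 2108 + 65 * sqrt(2) / 126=-1373.79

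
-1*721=-721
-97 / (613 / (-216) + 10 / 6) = 20952 / 253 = 82.81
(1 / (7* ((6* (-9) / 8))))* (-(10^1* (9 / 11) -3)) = 76 / 693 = 0.11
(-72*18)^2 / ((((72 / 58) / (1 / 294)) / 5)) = 23010.61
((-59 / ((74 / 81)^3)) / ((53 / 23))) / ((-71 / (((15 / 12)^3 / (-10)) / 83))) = -18029135925 / 16200090457088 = -0.00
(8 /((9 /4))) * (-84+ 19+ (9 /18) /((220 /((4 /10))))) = -190664 /825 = -231.11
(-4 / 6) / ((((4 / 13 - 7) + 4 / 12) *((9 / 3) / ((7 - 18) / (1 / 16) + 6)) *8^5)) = -1105 / 6094848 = -0.00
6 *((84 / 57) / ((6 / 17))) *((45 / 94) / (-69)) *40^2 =-5712000 / 20539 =-278.11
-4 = -4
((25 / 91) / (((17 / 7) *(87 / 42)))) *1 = 350 / 6409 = 0.05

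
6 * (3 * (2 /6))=6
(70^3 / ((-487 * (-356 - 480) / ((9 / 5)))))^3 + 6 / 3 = 5786121227906374 / 1054449395015687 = 5.49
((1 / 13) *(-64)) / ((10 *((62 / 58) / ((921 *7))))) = -5982816 / 2015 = -2969.14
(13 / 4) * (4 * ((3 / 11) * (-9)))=-351 / 11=-31.91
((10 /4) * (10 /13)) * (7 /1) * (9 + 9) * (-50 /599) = -157500 /7787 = -20.23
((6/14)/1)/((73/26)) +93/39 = 16855/6643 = 2.54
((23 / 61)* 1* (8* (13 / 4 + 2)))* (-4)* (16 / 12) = -5152 / 61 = -84.46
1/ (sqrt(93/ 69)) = sqrt(713)/ 31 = 0.86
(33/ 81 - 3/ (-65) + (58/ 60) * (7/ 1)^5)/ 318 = 57027743/ 1116180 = 51.09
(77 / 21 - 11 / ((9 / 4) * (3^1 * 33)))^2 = 85849 / 6561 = 13.08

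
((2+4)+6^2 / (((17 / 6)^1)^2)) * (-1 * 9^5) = -178918470 / 289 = -619095.05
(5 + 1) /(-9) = -2 /3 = -0.67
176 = 176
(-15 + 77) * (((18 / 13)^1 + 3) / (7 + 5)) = 589 / 26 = 22.65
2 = 2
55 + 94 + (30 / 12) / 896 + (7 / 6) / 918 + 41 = 468850981 / 2467584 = 190.00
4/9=0.44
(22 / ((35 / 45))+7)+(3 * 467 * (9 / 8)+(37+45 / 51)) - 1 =1569175 / 952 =1648.29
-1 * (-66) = 66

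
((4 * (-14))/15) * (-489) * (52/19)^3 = 1283469824/34295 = 37424.40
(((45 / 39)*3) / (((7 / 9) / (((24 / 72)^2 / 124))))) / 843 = 15 / 3170804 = 0.00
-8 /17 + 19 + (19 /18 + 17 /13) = 83111 /3978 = 20.89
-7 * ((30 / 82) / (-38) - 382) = 4166197 / 1558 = 2674.07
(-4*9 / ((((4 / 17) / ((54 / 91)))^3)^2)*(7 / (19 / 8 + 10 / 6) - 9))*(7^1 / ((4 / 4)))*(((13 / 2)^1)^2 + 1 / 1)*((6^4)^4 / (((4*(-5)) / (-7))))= 22623712817500166470103699880192 / 1124149335673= 20125184528046638290.03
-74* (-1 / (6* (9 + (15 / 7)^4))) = 88837 / 216702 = 0.41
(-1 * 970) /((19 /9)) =-8730 /19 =-459.47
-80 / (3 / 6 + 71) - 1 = -303 / 143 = -2.12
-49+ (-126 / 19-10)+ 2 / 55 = -68547 / 1045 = -65.60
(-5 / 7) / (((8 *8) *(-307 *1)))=5 / 137536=0.00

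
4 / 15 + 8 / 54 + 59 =8021 / 135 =59.41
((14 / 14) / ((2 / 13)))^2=169 / 4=42.25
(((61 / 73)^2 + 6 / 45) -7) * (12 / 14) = -986144 / 186515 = -5.29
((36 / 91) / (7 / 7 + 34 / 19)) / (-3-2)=-684 / 24115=-0.03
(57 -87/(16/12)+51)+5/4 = 44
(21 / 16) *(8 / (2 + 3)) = 21 / 10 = 2.10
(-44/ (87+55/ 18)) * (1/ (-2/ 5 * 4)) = 0.31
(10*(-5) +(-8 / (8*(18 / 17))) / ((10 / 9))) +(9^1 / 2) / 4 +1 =-1949 / 40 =-48.72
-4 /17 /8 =-1 /34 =-0.03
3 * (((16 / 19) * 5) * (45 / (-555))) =-720 / 703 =-1.02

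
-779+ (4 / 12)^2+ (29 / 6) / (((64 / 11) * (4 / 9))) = -3580507 / 4608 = -777.02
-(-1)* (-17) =-17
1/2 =0.50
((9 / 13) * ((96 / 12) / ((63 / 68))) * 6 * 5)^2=266342400 / 8281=32163.07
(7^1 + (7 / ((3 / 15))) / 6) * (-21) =-539 / 2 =-269.50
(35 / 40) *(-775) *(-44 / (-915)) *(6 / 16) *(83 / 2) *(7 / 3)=-6934235 / 5856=-1184.12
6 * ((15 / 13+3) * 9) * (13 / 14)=208.29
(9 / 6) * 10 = 15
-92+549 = 457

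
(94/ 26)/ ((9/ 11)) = 517/ 117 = 4.42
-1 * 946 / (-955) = 0.99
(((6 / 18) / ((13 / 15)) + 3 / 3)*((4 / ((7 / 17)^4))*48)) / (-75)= -96216192 / 780325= -123.30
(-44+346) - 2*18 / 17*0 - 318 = -16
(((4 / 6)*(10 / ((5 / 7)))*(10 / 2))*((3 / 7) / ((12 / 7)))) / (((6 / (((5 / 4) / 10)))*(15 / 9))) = 7 / 48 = 0.15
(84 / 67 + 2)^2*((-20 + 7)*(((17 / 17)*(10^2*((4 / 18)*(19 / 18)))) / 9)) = -1173842800 / 3272481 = -358.70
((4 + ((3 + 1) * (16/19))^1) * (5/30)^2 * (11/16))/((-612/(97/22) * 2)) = -3395/6697728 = -0.00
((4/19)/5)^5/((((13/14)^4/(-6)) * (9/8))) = -629407744/662998720678125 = -0.00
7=7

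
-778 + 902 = 124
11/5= 2.20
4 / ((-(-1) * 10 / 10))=4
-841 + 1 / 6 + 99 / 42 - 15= -17923 / 21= -853.48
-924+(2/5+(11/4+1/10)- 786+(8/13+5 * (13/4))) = -43937/26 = -1689.88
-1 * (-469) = 469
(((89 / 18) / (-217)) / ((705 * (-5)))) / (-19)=-89 / 261604350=-0.00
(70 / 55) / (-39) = -14 / 429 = -0.03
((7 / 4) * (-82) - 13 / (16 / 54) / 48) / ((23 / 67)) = -1238495 / 2944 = -420.68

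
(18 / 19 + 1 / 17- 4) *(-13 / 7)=12571 / 2261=5.56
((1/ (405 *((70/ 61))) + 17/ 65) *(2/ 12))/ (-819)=-97183/ 1811054700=-0.00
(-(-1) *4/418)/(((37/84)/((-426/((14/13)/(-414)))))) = 27512784/7733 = 3557.84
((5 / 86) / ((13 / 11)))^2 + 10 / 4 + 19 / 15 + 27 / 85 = 1302567221 / 318730620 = 4.09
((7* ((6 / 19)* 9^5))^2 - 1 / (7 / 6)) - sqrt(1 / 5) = 43054813781382 / 2527 - sqrt(5) / 5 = 17037916019.09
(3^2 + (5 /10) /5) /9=91 /90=1.01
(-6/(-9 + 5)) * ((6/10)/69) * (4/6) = 1/115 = 0.01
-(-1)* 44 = 44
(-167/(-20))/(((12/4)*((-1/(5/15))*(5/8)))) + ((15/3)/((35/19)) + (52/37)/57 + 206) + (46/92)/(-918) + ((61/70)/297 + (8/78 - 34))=622167185483/3588885300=173.36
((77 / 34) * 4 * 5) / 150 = 0.30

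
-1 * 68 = -68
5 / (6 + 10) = 5 / 16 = 0.31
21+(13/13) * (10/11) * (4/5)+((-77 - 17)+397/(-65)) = -56042/715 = -78.38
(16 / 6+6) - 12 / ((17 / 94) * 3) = -686 / 51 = -13.45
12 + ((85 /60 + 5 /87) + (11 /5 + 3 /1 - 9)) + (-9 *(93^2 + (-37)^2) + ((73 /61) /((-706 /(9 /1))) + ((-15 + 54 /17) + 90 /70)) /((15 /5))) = -133990305281233 /1486207660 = -90155.84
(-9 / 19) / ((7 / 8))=-72 / 133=-0.54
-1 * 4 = -4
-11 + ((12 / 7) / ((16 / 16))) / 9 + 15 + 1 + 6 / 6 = 130 / 21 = 6.19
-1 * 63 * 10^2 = -6300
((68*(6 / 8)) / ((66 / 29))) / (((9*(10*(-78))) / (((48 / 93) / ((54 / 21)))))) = -3451 / 5386095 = -0.00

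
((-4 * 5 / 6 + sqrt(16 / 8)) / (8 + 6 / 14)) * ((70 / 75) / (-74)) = 98 / 19647-49 * sqrt(2) / 32745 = 0.00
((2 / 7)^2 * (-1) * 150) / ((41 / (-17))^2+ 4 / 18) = -1560600 / 769643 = -2.03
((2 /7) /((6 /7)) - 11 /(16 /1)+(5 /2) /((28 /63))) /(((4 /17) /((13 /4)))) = 55913 /768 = 72.80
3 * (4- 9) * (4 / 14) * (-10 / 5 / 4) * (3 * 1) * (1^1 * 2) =90 / 7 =12.86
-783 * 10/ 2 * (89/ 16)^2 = -31010715/ 256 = -121135.61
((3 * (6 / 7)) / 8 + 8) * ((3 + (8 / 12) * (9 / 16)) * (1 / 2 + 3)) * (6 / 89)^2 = 56619 / 126736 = 0.45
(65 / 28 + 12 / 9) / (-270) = -307 / 22680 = -0.01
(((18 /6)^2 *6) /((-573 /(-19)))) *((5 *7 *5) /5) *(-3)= -35910 /191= -188.01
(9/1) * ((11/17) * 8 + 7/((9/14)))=2458/17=144.59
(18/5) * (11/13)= 198/65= 3.05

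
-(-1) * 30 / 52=15 / 26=0.58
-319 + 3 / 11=-3506 / 11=-318.73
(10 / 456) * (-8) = -10 / 57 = -0.18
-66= -66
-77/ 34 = -2.26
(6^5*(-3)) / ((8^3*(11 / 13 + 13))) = -1053 / 320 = -3.29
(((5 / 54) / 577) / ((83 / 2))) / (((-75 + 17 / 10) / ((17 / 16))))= -425 / 7582486248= -0.00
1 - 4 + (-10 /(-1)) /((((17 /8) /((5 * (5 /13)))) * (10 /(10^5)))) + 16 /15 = 299993591 /3315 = 90495.80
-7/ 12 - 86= -1039/ 12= -86.58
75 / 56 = 1.34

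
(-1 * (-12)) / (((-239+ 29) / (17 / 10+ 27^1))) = -41 / 25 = -1.64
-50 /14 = -25 /7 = -3.57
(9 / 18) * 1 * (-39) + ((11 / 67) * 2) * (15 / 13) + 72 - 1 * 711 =-1146447 / 1742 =-658.12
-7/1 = -7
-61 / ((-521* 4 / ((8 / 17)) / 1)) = 122 / 8857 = 0.01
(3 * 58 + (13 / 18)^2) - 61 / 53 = 2977121 / 17172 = 173.37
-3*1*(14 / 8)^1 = -21 / 4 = -5.25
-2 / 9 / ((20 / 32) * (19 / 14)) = -224 / 855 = -0.26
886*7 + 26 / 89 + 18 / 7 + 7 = 3869991 / 623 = 6211.86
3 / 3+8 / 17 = 25 / 17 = 1.47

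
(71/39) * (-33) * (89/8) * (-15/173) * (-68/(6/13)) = -5908265/692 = -8537.96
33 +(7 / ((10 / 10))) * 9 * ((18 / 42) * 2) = 87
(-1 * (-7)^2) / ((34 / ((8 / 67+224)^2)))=-5524266272 / 76313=-72389.58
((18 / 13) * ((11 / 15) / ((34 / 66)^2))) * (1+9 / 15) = 6.12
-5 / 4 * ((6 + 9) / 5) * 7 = -105 / 4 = -26.25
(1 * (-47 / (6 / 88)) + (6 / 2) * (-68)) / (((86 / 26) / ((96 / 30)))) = -111488 / 129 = -864.25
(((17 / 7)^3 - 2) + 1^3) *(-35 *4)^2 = 1828000 / 7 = 261142.86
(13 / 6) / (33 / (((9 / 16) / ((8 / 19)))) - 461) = -19 / 3826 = -0.00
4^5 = 1024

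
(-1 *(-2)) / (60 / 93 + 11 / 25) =1550 / 841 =1.84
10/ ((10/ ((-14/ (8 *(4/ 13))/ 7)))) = -13/ 16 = -0.81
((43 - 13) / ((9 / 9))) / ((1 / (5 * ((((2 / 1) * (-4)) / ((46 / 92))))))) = -2400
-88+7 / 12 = -1049 / 12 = -87.42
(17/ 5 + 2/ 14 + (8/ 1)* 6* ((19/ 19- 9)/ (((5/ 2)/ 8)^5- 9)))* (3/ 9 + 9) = 61050739024/ 141510885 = 431.42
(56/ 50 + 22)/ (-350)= -289/ 4375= -0.07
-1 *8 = -8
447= 447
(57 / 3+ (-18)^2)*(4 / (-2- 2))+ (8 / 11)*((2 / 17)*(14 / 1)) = -63917 / 187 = -341.80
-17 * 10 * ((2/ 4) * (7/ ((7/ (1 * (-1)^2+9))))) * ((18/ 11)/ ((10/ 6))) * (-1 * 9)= 82620/ 11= 7510.91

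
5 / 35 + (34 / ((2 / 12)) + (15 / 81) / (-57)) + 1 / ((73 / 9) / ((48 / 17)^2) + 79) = 3649219559164 / 17875003293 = 204.15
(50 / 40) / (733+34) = 5 / 3068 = 0.00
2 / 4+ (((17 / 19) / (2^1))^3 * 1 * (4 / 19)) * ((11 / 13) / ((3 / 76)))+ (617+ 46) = 355189999 / 535002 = 663.90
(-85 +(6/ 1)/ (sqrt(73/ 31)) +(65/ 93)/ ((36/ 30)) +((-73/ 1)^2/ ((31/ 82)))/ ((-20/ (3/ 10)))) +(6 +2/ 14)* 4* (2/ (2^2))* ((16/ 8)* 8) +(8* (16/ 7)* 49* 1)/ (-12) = -33973171/ 195300 +6* sqrt(2263)/ 73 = -170.04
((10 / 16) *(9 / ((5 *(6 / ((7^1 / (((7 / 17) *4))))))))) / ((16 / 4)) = 51 / 256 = 0.20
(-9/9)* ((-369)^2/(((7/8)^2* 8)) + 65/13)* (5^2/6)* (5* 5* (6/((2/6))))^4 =-186156927421875000/49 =-3799120967793367.35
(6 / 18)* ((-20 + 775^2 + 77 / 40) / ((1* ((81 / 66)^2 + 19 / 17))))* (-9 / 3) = -49417937789 / 215890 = -228903.32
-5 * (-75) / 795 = 25 / 53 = 0.47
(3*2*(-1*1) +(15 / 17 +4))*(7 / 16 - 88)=26619 / 272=97.86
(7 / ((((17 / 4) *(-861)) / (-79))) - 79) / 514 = -164873 / 1074774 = -0.15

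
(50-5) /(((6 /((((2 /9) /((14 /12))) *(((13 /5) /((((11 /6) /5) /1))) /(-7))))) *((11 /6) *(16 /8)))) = -2340 /5929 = -0.39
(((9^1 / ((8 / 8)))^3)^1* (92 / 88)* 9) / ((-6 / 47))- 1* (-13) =-2363575 / 44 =-53717.61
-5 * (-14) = 70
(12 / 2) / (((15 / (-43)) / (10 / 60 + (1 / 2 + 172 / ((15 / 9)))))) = -133988 / 75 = -1786.51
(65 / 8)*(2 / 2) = 8.12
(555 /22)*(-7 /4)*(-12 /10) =2331 /44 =52.98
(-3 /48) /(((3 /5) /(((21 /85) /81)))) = -7 /22032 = -0.00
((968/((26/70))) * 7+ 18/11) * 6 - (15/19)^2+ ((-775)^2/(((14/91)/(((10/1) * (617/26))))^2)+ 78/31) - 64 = 9147843121998621669/6401252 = 1429070925812.42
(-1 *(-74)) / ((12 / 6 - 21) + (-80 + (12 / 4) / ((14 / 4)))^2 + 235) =1813 / 158750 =0.01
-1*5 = -5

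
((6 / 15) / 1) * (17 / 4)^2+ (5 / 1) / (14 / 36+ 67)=354157 / 48520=7.30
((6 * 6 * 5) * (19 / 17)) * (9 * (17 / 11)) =30780 / 11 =2798.18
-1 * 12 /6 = -2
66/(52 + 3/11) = 726/575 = 1.26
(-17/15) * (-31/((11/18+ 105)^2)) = 56916/18069005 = 0.00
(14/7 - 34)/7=-32/7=-4.57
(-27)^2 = 729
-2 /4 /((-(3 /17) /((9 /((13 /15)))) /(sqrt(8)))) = 765 * sqrt(2) /13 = 83.22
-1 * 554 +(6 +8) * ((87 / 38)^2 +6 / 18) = -1030907 / 2166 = -475.95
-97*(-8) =776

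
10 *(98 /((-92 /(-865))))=211925 /23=9214.13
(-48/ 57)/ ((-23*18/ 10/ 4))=320/ 3933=0.08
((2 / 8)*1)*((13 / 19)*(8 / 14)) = 13 / 133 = 0.10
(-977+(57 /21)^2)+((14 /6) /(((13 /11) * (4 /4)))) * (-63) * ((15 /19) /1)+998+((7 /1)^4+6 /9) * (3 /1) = 86356950 /12103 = 7135.17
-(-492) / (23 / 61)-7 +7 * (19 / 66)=1973225 / 1518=1299.88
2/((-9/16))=-32/9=-3.56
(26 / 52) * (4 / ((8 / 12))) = 3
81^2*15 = 98415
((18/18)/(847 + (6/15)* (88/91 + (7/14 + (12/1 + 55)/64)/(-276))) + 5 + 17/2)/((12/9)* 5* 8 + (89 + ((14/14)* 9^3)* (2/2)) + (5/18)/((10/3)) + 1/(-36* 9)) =2482655728887/160239319891189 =0.02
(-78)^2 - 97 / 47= 285851 / 47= 6081.94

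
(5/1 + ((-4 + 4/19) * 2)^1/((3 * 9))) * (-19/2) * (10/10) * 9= -807/2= -403.50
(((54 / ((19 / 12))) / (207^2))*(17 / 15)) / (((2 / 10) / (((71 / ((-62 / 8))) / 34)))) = -1136 / 934743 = -0.00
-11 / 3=-3.67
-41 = -41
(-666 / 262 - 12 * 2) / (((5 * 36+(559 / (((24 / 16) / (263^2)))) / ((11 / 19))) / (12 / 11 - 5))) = 448533 / 192477492778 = 0.00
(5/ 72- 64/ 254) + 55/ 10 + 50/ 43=2547989/ 393192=6.48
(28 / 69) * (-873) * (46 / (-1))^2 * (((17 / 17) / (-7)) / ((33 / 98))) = 3498208 / 11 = 318018.91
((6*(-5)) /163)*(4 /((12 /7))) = -70 /163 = -0.43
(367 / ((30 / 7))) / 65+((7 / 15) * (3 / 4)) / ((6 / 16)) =1463 / 650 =2.25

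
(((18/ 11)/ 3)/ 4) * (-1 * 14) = -21/ 11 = -1.91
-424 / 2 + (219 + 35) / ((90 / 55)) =-511 / 9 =-56.78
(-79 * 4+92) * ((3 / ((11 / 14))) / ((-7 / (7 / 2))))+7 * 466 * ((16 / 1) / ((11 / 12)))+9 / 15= 3155073 / 55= 57364.96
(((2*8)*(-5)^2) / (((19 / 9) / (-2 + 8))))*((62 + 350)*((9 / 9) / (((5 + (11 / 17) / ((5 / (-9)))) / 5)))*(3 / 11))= 5673240000 / 34067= 166531.83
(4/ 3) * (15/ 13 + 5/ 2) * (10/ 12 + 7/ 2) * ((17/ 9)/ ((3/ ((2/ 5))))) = 1292/ 243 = 5.32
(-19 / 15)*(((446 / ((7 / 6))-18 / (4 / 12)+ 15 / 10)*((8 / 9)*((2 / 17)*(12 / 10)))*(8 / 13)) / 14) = -623808 / 270725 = -2.30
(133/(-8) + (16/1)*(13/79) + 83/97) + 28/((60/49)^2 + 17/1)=-31648331043/2722939768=-11.62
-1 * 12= -12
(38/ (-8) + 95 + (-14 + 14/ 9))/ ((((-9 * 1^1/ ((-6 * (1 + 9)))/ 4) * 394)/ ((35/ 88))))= 490175/ 234036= 2.09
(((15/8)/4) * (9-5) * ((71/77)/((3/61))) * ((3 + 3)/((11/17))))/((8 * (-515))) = -220881/2791712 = -0.08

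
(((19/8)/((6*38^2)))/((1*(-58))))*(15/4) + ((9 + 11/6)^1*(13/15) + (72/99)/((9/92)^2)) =21462371225/251361792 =85.38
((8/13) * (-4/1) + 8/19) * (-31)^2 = -484344/247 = -1960.91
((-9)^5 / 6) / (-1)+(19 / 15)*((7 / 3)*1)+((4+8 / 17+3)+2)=15076507 / 1530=9853.93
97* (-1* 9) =-873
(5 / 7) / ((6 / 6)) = 5 / 7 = 0.71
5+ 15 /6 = 15 /2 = 7.50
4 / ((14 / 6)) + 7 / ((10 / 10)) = 61 / 7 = 8.71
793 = 793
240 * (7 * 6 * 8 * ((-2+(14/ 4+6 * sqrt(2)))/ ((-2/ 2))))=-805213.09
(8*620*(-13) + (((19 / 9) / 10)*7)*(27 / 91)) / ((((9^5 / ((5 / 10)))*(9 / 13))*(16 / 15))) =-8382343 / 11337408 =-0.74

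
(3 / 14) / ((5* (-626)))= -3 / 43820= -0.00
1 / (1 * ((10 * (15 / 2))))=1 / 75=0.01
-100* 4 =-400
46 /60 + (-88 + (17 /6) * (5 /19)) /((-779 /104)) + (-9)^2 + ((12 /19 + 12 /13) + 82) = 340513623 /1924130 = 176.97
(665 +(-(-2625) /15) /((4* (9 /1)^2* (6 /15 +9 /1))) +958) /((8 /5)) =123579595 /121824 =1014.41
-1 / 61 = -0.02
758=758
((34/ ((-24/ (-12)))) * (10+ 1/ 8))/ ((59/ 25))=34425/ 472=72.93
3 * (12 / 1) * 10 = 360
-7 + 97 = 90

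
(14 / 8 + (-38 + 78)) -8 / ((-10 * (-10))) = 4167 / 100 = 41.67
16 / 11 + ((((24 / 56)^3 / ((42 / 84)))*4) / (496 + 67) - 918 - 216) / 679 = -310903114 / 1442331121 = -0.22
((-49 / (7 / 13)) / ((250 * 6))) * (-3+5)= -91 / 750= -0.12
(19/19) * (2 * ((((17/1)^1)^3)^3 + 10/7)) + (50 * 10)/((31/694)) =51467140829318/217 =237175764190.41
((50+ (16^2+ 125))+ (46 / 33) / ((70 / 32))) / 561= 498541 / 647955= 0.77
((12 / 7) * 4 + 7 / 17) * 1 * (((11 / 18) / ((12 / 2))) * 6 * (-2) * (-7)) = 9515 / 153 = 62.19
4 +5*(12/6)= 14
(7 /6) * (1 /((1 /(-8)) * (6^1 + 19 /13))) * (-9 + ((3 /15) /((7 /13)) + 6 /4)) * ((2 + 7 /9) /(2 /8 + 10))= 259480 /107379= 2.42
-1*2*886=-1772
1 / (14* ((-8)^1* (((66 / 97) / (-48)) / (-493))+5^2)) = 47821 / 16737196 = 0.00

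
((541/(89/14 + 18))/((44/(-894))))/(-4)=1692789/15004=112.82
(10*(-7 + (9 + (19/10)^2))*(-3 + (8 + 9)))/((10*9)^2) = 1309/13500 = 0.10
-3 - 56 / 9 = -83 / 9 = -9.22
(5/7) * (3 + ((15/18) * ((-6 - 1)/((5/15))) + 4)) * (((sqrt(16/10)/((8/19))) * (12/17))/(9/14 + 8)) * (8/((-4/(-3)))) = -7182 * sqrt(10)/2057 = -11.04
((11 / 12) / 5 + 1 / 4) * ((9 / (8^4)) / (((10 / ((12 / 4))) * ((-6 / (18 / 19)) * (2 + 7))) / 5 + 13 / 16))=-39 / 1523200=-0.00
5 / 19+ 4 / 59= 371 / 1121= 0.33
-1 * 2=-2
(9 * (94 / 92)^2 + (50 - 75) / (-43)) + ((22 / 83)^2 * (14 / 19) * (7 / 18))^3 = 9.98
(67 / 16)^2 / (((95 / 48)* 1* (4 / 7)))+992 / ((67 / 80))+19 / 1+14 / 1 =502267703 / 407360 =1232.98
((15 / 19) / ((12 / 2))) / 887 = 5 / 33706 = 0.00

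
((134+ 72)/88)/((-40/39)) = -4017/1760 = -2.28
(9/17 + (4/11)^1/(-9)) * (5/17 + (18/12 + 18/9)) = 35389/19074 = 1.86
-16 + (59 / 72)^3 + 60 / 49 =-260167981 / 18289152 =-14.23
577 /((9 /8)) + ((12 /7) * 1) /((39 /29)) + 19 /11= 4647661 /9009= 515.89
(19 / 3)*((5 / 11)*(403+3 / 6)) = 25555 / 22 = 1161.59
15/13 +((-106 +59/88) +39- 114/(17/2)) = -1528369/19448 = -78.59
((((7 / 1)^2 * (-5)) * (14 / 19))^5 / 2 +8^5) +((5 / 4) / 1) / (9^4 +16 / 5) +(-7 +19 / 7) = -218147528290970000652539 / 2275505267812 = -95867731609.66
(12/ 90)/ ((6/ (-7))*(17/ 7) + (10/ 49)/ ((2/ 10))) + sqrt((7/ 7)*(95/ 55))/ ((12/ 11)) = -49/ 390 + sqrt(209)/ 12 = 1.08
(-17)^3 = -4913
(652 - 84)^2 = 322624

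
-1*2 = -2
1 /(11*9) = 1 /99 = 0.01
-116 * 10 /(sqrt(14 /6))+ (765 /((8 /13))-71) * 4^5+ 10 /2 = 1200261-1160 * sqrt(21) /7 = 1199501.60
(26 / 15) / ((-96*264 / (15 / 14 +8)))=-1651 / 2661120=-0.00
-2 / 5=-0.40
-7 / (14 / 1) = -1 / 2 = -0.50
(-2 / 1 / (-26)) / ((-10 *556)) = -1 / 72280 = -0.00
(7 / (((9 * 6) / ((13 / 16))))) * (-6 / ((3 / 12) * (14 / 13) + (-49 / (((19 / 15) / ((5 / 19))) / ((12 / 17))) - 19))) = 0.02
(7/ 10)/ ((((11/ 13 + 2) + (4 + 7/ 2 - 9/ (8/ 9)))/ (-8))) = -2912/ 115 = -25.32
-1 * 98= -98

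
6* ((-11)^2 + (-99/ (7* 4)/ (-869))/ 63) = 5620695/ 7742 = 726.00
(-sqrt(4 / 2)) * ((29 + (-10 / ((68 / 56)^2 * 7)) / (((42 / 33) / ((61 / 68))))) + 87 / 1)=-566553 * sqrt(2) / 4913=-163.08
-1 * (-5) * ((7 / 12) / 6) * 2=0.97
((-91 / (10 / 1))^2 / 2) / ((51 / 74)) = 60.08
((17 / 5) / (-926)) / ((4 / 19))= -323 / 18520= -0.02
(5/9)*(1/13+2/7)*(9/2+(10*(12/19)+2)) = 26785/10374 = 2.58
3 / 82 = 0.04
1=1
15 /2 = 7.50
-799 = -799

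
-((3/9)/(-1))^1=1/3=0.33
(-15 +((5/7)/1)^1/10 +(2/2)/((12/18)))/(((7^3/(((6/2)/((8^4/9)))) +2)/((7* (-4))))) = 5076/702491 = 0.01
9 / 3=3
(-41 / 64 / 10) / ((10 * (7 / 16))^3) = -164 / 214375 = -0.00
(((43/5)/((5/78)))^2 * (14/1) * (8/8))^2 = 24803233651699776/390625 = 63496278148.35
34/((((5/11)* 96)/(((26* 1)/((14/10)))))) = 2431/168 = 14.47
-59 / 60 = -0.98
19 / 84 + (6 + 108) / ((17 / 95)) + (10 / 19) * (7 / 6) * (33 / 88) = 34594129 / 54264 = 637.52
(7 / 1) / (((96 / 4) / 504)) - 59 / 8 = 1117 / 8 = 139.62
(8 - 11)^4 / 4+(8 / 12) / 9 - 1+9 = 3059 / 108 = 28.32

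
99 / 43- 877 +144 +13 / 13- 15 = -32022 / 43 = -744.70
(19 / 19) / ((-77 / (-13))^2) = 0.03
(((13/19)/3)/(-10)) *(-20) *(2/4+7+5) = 325/57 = 5.70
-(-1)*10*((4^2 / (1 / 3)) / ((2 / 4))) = 960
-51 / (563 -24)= -51 / 539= -0.09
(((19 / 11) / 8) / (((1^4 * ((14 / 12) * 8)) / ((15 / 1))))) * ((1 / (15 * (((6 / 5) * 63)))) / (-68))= -95 / 21111552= -0.00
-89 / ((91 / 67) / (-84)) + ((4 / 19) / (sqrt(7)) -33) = 4*sqrt(7) / 133 + 71127 / 13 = 5471.39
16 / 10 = 8 / 5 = 1.60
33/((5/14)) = 462/5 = 92.40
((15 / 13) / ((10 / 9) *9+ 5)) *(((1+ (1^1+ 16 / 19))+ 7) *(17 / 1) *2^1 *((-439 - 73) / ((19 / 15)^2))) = -732441600 / 89167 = -8214.27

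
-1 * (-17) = 17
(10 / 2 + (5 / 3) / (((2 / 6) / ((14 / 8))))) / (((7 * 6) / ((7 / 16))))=55 / 384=0.14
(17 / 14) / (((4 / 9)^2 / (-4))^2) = 111537 / 224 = 497.93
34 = 34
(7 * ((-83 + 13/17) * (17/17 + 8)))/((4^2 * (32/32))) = -44037/136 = -323.80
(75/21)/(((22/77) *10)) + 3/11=67/44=1.52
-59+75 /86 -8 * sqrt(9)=-7063 /86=-82.13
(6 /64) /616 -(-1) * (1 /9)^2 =19955 /1596672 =0.01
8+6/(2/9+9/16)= 1768/113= 15.65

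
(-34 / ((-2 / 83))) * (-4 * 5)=-28220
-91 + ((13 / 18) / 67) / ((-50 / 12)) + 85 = -30163 / 5025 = -6.00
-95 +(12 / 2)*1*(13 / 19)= -1727 / 19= -90.89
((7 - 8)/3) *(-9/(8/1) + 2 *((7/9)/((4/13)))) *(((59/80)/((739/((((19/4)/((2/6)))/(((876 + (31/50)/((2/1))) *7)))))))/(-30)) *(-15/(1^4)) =-1586215/1044438135552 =-0.00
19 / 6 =3.17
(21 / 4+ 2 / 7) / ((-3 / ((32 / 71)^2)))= -0.37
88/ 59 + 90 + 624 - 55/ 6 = 250039/ 354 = 706.32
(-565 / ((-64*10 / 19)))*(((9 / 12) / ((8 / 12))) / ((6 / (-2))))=-6441 / 1024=-6.29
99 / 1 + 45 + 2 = 146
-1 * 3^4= -81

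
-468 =-468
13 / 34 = 0.38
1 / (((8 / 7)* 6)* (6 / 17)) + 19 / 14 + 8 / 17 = 76801 / 34272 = 2.24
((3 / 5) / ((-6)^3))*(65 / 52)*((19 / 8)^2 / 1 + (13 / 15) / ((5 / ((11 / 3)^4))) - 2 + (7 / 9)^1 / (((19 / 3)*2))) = -258792553 / 2127513600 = -0.12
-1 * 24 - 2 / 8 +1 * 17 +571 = 563.75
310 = 310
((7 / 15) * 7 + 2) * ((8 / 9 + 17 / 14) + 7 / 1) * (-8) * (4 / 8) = -181226 / 945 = -191.77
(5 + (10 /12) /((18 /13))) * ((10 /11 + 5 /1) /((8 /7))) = 25025 /864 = 28.96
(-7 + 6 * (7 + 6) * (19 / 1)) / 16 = 1475 / 16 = 92.19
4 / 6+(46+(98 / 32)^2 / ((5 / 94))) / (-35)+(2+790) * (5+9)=744731539 / 67200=11082.31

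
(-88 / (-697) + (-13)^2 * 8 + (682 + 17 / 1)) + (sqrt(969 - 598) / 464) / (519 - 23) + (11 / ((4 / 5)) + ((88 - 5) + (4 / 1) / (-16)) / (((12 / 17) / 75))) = sqrt(371) / 230144 + 121077975 / 11152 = 10857.06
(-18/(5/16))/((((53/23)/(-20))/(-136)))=-3603456/53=-67989.74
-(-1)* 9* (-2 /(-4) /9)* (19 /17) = 19 /34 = 0.56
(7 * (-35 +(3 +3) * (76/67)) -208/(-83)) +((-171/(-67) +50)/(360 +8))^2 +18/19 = -185874517850455/958687215872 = -193.88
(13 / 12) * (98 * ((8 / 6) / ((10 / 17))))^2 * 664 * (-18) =-47917198784 / 75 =-638895983.79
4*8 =32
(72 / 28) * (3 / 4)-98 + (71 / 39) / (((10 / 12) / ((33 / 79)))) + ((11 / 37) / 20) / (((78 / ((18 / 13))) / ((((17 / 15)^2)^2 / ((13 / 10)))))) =-72185244402191 / 758578786875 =-95.16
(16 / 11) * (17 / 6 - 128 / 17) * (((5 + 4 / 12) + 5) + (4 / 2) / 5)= -616952 / 8415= -73.32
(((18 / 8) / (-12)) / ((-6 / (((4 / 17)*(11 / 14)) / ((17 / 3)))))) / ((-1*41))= -33 / 1327088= -0.00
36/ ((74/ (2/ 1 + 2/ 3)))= 48/ 37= 1.30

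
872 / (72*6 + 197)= 872 / 629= 1.39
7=7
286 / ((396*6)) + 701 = 75721 / 108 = 701.12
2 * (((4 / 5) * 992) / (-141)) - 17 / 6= -19867 / 1410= -14.09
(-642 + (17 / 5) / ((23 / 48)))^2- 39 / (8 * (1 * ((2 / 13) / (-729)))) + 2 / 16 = 90184733261 / 211600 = 426203.84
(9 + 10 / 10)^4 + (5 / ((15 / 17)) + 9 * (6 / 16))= 240217 / 24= 10009.04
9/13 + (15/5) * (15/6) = 213/26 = 8.19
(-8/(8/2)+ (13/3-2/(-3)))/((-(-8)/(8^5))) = 12288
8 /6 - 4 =-8 /3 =-2.67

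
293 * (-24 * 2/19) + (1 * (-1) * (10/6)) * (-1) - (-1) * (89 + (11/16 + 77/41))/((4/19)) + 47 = -38380271/149568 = -256.61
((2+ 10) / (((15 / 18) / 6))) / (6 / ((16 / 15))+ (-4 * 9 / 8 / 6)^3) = 3072 / 185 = 16.61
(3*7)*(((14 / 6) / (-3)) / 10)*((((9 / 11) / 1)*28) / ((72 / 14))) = -2401 / 330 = -7.28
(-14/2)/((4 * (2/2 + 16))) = -7/68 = -0.10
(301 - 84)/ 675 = 217/ 675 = 0.32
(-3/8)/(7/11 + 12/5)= -165/1336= -0.12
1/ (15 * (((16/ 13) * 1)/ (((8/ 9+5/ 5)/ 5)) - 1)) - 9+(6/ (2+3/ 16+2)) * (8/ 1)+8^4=2055373352/ 501495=4098.49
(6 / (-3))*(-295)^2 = -174050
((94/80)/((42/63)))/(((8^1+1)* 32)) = 47/7680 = 0.01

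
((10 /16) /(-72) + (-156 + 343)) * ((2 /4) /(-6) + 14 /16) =2046433 /13824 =148.03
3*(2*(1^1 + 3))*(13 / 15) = 104 / 5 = 20.80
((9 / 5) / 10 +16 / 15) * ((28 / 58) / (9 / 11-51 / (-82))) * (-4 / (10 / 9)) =-1.50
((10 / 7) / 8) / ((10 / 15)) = 15 / 56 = 0.27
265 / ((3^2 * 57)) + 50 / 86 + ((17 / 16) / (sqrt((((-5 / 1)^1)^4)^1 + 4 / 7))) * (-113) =24220 / 22059 - 1921 * sqrt(30653) / 70064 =-3.70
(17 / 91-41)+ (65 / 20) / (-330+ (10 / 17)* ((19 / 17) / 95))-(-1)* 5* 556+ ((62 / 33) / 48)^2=20482519868711 / 7477614144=2739.18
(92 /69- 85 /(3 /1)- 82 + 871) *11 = 8382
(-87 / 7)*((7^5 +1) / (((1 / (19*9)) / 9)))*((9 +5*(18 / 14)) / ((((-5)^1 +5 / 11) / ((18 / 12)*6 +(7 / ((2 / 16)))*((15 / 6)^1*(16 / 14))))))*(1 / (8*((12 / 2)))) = 4706584108083 / 1225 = 3842109475.99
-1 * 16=-16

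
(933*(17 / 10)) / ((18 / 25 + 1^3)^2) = 1982625 / 3698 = 536.13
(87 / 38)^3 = 658503 / 54872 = 12.00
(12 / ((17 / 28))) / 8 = 42 / 17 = 2.47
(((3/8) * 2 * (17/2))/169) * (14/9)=119/2028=0.06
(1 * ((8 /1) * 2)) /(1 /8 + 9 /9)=128 /9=14.22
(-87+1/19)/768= -413/3648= -0.11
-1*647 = -647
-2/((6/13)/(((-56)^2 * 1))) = -40768/3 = -13589.33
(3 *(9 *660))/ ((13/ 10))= 178200/ 13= 13707.69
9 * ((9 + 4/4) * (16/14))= 720/7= 102.86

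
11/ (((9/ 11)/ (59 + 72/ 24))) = 7502/ 9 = 833.56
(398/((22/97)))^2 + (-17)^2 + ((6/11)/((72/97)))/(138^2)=85158851715851/27651888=3079675.85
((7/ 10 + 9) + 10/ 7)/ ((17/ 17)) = 779/ 70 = 11.13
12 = 12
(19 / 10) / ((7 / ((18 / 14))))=171 / 490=0.35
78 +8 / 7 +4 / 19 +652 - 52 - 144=535.35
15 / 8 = 1.88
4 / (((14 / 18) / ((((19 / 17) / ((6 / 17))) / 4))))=57 / 14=4.07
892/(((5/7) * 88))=1561/110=14.19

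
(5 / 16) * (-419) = -2095 / 16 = -130.94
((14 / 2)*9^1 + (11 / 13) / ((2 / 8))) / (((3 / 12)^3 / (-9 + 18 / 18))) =-441856 / 13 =-33988.92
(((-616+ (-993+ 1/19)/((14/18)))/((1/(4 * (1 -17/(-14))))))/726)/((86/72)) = -2177688/112651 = -19.33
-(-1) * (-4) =-4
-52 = -52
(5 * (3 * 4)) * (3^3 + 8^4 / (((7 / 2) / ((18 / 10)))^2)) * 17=277476516 / 245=1132557.21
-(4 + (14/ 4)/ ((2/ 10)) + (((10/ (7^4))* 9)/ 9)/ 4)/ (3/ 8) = -57.34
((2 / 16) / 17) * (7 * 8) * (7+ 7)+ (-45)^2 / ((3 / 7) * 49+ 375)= 8137 / 748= 10.88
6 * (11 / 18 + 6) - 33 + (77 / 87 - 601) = -17210 / 29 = -593.45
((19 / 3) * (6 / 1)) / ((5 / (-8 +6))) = -76 / 5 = -15.20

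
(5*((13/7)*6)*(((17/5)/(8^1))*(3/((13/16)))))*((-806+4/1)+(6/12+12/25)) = -12255606/175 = -70032.03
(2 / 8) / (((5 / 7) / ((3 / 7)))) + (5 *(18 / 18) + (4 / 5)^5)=68471 / 12500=5.48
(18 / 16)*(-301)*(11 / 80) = -46.56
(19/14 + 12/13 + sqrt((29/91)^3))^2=12035 * sqrt(2639)/753571 + 15770031/3014284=6.05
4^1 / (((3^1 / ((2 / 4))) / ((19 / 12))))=19 / 18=1.06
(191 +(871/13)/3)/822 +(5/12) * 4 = 2375/1233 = 1.93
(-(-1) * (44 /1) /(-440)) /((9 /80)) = -0.89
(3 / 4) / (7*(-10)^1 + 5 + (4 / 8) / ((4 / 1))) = -0.01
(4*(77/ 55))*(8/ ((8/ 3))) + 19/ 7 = 683/ 35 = 19.51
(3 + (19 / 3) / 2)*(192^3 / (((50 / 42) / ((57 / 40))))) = 52245430.27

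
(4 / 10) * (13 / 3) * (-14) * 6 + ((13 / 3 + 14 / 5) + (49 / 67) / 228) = -10575839 / 76380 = -138.46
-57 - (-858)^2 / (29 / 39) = -28712049 / 29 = -990070.66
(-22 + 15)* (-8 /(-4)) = -14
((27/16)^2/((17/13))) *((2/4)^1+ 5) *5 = 521235/8704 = 59.88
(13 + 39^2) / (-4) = -767 / 2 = -383.50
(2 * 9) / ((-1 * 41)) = -18 / 41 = -0.44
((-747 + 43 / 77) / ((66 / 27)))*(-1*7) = 258642 / 121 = 2137.54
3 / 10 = 0.30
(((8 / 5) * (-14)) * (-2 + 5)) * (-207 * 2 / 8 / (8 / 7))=30429 / 10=3042.90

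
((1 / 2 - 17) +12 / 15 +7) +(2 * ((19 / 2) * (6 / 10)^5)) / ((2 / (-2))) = -63609 / 6250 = -10.18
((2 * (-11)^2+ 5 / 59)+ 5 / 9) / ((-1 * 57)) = -128842 / 30267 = -4.26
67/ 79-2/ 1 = -91/ 79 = -1.15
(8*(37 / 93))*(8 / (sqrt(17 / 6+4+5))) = 2368*sqrt(426) / 6603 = 7.40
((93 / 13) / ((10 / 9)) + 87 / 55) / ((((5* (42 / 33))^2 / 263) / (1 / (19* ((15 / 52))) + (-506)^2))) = 100880899941371 / 7564375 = 13336316.61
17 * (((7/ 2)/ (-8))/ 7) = -17/ 16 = -1.06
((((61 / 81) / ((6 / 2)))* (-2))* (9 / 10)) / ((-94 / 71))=4331 / 12690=0.34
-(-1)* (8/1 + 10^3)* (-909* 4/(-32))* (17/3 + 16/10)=4161402/5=832280.40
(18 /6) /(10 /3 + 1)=9 /13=0.69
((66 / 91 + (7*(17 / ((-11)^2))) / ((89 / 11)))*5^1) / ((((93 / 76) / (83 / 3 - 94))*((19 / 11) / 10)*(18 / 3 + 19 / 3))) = -81152200 / 753207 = -107.74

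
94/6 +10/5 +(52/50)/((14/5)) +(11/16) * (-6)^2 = 17971/420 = 42.79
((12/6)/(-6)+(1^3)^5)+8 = 26/3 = 8.67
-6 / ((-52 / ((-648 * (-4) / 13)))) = 3888 / 169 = 23.01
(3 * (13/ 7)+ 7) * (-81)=-7128/ 7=-1018.29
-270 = -270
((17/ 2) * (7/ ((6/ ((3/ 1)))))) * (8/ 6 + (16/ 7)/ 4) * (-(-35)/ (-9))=-5950/ 27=-220.37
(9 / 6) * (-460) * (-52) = 35880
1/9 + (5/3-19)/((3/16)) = -277/3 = -92.33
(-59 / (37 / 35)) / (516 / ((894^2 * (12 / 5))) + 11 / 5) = -8252111700 / 325328827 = -25.37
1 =1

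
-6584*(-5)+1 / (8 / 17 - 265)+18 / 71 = 10511007779 / 319287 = 32920.25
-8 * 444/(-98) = 1776/49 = 36.24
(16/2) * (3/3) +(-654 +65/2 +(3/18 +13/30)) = -6129/10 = -612.90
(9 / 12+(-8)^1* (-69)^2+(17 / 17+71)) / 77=-21723 / 44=-493.70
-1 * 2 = -2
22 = 22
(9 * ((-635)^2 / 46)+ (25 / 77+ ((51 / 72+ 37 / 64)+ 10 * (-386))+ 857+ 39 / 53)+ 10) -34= 1367255521217 / 18021696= 75867.19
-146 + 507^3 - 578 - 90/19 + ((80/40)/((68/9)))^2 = 2862416883215/21964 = 130323114.33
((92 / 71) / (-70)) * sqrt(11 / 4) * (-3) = 0.09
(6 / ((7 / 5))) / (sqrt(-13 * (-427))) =30 * sqrt(5551) / 38857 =0.06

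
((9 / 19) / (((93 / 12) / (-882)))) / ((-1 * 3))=10584 / 589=17.97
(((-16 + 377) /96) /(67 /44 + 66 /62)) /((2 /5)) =615505 /169392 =3.63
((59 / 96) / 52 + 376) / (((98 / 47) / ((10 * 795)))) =1433640.98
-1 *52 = -52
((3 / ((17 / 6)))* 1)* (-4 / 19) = -72 / 323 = -0.22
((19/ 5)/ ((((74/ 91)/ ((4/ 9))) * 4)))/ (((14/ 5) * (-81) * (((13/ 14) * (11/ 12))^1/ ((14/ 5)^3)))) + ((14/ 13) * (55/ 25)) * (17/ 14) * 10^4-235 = 4585844441873/ 160714125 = 28534.17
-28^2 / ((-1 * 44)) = 196 / 11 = 17.82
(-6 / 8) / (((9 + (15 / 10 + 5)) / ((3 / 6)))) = -0.02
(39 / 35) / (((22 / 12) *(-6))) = -0.10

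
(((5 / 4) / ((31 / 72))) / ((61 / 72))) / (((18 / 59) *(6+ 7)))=21240 / 24583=0.86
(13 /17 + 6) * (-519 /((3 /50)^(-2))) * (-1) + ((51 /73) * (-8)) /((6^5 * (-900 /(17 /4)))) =91476215941 /7237512000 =12.64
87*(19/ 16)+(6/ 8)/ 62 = 51249/ 496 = 103.32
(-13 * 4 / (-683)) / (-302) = -26 / 103133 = -0.00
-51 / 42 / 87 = -17 / 1218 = -0.01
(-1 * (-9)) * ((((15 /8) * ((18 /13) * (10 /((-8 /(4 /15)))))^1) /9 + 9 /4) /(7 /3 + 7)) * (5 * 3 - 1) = 378 /13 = 29.08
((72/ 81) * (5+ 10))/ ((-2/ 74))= -1480/ 3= -493.33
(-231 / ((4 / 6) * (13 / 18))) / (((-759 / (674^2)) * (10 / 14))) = 402011.47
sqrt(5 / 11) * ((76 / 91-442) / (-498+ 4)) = 20073 * sqrt(55) / 247247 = 0.60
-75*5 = -375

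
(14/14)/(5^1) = 1/5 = 0.20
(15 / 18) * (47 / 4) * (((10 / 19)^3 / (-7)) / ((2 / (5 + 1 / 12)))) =-1791875 / 3456936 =-0.52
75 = 75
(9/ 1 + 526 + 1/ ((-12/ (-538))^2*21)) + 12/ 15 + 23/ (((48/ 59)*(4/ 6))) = 20379397/ 30240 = 673.92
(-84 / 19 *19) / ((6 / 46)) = -644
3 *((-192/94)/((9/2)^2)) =-128/423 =-0.30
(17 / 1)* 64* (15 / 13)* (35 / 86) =285600 / 559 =510.91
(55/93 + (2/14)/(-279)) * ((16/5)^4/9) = 75628544/10985625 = 6.88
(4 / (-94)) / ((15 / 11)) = -22 / 705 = -0.03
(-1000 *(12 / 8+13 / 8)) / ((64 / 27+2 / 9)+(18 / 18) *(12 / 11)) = -928125 / 1094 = -848.38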